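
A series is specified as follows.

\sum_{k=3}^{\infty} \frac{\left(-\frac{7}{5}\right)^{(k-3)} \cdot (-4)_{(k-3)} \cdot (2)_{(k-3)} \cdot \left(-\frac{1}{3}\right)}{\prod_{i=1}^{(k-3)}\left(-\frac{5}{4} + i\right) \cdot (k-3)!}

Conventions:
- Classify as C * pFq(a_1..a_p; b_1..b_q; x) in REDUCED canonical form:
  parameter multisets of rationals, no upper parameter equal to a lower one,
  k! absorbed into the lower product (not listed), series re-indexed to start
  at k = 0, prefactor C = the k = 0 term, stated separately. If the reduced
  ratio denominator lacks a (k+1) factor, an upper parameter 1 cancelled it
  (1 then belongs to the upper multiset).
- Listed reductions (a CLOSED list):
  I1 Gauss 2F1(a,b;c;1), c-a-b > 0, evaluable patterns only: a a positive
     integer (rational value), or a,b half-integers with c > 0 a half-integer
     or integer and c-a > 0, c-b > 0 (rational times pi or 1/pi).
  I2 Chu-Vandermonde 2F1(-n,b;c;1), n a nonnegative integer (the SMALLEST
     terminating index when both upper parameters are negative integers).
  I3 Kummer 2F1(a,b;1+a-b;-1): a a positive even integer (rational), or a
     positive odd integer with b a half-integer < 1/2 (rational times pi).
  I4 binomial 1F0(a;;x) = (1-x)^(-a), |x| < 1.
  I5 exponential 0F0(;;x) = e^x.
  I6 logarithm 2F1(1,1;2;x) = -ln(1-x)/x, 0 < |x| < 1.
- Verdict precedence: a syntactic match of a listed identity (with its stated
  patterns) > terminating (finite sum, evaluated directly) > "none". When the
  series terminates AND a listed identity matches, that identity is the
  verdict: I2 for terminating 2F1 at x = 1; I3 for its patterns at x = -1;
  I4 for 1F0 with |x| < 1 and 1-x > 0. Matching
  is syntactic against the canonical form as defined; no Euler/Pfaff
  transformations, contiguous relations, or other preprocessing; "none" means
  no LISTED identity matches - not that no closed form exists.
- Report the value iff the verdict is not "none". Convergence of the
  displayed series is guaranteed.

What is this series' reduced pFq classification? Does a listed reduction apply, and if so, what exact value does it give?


Reduced: x = -\frac{7}{5}, 2F1, upper = {-4, 2}, lower = {-\frac{1}{4}}, C = -\frac{1}{3}. Verdict: terminating - upper parameter -4 makes this a finite sum (last index 4), evaluated exactly. Hence: \frac{794667}{1375}.

Key observation: x = -\frac{7}{5} and the lower running product (C = -1/3, x = -7/5) is a rising factorial.
Adjacent-term ratio: r(k) = -\frac{7}{5} * (k-4) (k+2) / [(k-\frac{1}{4}) (k+1)] - rational; roots negated = parameters, x = -\frac{7}{5}, C = -\frac{1}{3}.


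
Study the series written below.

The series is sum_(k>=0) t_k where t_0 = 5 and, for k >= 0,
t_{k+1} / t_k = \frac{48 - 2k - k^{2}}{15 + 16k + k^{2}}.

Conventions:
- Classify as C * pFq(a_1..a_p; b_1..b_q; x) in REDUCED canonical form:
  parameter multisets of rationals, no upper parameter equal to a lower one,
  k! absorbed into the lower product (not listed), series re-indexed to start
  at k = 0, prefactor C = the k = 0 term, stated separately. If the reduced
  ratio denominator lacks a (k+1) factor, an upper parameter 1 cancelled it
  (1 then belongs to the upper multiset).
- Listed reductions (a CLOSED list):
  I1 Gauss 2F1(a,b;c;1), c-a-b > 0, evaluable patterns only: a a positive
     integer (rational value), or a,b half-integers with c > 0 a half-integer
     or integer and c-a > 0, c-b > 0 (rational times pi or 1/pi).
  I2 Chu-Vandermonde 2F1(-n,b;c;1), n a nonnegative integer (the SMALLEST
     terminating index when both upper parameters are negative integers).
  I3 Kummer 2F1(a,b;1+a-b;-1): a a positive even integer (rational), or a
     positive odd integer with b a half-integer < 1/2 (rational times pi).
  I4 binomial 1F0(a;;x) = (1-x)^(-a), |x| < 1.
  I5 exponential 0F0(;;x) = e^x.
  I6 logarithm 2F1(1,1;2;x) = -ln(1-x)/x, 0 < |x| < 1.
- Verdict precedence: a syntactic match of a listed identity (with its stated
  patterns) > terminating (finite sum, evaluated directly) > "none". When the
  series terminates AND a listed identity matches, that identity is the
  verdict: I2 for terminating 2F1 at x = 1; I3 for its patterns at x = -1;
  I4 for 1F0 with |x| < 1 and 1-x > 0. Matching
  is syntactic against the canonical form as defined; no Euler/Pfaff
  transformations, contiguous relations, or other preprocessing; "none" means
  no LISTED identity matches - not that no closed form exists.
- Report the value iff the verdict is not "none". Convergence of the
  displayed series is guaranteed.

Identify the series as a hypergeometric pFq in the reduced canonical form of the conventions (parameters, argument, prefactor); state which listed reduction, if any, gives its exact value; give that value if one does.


This is 5 * 2F1(-6, 8; 15; -1) in reduced canonical form. Verdict at x = -1: Kummer (I3) matches (x = -1; c = 15 equals 1+a-b for upper {-6, 8}: listed pattern). Sum: \frac{143}{2}.

Key step: x = -1 and the expanded ratio factors over Q; prefactor 5, roots give parameters.
Term ratio: r(k) = -1 * (k-6) (k+8) / [(k+15) (k+1)] - rational in k. x = -1; t_0 = 5; negate the roots.


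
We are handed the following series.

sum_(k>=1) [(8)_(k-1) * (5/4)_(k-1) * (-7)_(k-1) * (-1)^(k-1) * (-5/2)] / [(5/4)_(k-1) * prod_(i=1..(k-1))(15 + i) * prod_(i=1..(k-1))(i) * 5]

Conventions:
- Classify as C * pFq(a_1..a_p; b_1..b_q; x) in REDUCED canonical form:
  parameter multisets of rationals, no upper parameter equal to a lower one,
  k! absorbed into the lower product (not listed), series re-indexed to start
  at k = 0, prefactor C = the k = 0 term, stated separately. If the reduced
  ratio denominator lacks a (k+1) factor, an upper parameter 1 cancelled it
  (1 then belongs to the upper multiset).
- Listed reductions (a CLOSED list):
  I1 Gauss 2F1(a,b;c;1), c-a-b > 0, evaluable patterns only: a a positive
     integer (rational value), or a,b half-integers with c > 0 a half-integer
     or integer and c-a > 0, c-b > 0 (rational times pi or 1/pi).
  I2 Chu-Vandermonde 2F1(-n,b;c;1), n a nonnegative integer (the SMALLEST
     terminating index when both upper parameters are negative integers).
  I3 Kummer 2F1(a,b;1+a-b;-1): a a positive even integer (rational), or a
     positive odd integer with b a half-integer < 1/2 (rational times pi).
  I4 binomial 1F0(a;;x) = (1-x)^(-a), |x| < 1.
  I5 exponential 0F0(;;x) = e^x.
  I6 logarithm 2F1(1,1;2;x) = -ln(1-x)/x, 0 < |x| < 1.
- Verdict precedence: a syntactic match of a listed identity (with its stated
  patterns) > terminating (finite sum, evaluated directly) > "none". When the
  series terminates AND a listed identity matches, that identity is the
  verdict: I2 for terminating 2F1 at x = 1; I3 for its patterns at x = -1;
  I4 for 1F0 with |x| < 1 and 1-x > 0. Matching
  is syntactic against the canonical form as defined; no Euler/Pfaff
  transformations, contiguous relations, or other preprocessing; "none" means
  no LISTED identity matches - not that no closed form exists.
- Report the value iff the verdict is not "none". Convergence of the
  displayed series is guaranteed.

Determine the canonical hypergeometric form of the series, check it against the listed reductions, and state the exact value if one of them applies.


x = -1 here; the reduced form reads 2F1, upper {-7, 8}, lower {16}, C = -1/2. Verdict at x = -1: Kummer's theorem (I3) matches (x = -1; c = 16 equals 1+a-b for upper {-7, 8}: listed pattern). Value: -39/4.

First insight: t_0 = -1/2 here, and the product of the first k integers (C = -1/2, x = -1) is k!.
Ratio: r(k) = (-1) * (k-7) (k+8) / [(k+16) (k+1)] - rational in k, leading ratio (-1); with t_0 = -1/2, classification follows.


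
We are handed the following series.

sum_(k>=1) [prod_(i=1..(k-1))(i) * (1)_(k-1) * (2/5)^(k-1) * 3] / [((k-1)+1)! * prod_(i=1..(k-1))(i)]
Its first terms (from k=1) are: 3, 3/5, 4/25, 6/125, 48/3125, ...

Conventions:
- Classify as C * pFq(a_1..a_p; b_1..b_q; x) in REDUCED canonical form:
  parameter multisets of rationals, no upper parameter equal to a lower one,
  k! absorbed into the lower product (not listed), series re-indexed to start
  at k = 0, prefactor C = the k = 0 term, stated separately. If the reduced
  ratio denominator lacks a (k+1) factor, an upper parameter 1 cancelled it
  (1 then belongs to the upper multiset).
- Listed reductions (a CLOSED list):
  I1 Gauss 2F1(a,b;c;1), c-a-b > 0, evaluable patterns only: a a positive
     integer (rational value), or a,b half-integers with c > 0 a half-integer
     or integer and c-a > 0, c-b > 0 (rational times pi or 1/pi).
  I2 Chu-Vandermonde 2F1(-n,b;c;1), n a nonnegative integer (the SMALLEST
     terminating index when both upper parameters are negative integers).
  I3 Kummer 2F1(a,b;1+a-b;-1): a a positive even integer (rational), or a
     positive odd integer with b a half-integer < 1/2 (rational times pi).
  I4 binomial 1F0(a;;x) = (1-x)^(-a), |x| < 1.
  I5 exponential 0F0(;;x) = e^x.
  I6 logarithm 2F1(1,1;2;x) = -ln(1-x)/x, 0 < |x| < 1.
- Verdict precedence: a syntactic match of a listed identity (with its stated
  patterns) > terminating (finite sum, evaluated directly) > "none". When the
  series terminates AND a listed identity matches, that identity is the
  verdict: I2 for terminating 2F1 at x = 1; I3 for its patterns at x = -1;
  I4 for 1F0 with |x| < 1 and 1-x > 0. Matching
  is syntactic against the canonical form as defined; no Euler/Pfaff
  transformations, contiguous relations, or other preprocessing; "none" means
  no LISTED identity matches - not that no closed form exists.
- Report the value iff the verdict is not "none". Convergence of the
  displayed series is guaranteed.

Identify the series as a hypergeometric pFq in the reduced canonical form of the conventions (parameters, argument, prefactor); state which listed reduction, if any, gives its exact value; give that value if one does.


The tell: t_0 = 3 here, and the product of the first k integers (C = 3, x = 2/5) is k!.
Ratio: r(k) = (2/5) * (k+1) (k+1) / [(k+2) (k+1)] - poly over poly, x = (2/5) from leading terms; C = 3 at k = 0.

Classification (C = 3): 2F1 with upper {1, 1}, lower {2}, argument x = 2/5. Verdict: the I6 logarithm reduction fires (the logarithm: parameters (1,1;2), x = 2/5). Sum: (-15/2) * ln(3/5).


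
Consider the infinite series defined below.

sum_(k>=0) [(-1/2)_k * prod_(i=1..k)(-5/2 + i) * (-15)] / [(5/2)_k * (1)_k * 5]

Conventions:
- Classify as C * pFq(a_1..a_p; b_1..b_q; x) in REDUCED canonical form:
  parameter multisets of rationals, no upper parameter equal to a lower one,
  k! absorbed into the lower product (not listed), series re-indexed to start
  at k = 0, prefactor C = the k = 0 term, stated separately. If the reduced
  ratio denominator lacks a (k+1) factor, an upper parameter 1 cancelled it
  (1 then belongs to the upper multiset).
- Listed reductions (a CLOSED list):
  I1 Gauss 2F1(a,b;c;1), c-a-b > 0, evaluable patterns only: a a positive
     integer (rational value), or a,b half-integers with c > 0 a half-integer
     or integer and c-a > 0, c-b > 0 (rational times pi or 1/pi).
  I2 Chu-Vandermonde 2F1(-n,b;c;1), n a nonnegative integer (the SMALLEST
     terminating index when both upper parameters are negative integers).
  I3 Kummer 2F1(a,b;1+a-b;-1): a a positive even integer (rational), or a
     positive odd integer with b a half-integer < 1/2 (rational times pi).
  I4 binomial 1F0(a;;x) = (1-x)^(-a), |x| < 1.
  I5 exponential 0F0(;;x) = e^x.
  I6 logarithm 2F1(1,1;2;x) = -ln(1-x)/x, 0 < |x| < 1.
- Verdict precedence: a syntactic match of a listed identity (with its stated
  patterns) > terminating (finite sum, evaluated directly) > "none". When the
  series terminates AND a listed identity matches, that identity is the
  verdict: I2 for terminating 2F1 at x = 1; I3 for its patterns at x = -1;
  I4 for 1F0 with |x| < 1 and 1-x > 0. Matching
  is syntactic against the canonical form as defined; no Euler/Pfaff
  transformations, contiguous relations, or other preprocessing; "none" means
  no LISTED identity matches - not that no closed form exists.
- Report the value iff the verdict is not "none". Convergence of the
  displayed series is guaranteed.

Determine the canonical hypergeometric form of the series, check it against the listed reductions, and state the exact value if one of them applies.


First insight: x = 1 and the running product (C = -3, x = 1) telescopes to a rising factorial.
Consecutive-term ratio: r(k) = 1 * (k-3/2) (k-1/2) / [(k+5/2) (k+1)] - rational in k. x = 1; t_0 = -3; negate the roots.

With C = -3: the canonical form is 2F1(-3/2, -1/2; 5/2; 1). Verdict: Gauss's theorem I1 (half-integer case) fires (x = 1; upper {-3/2, -1/2} half-integers, c = 5/2 in the evaluable pattern). Hence: (-315/256) * pi.


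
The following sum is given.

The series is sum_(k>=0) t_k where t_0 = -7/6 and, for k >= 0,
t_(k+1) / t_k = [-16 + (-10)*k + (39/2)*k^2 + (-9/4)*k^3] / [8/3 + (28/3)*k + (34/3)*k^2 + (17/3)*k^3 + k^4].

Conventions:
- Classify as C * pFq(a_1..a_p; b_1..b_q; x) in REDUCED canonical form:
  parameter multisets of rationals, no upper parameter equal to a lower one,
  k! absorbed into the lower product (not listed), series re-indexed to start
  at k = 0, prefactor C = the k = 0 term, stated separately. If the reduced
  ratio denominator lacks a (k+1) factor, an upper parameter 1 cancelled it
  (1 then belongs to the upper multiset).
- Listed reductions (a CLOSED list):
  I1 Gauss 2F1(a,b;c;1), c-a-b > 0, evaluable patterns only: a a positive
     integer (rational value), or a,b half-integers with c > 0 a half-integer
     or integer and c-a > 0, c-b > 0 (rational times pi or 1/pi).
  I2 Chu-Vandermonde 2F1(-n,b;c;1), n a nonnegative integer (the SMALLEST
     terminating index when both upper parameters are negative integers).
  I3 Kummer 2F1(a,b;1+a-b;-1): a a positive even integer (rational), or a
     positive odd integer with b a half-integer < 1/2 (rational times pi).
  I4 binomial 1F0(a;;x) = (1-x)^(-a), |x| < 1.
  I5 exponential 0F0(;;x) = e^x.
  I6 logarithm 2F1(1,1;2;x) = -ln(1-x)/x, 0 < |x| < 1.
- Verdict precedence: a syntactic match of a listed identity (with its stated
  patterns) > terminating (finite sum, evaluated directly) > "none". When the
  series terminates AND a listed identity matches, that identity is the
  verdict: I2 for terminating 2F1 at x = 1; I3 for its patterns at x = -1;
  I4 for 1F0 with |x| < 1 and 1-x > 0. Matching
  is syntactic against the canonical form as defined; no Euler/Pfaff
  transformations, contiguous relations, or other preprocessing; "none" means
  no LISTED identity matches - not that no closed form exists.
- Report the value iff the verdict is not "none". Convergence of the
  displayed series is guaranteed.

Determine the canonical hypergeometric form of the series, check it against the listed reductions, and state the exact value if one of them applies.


This is -7/6 * 2F2(-8, -4/3; 2, 2; -9/4) in reduced canonical form. Verdict: terminating - the sum ends at index 8 because -8 is a negative integer; exact evaluation follows. Sum: 279060663/83886080.

First insight: t_0 being -7/6, the expanded ratio factors over Q; C = -7/6, roots give parameters.
Ratio: r(k) = (-9/4) * (k-8) (k-4/3) / [(k+2) (k+2) (k+1)] - rational; roots negated = parameters, x = (-9/4), C = -7/6.


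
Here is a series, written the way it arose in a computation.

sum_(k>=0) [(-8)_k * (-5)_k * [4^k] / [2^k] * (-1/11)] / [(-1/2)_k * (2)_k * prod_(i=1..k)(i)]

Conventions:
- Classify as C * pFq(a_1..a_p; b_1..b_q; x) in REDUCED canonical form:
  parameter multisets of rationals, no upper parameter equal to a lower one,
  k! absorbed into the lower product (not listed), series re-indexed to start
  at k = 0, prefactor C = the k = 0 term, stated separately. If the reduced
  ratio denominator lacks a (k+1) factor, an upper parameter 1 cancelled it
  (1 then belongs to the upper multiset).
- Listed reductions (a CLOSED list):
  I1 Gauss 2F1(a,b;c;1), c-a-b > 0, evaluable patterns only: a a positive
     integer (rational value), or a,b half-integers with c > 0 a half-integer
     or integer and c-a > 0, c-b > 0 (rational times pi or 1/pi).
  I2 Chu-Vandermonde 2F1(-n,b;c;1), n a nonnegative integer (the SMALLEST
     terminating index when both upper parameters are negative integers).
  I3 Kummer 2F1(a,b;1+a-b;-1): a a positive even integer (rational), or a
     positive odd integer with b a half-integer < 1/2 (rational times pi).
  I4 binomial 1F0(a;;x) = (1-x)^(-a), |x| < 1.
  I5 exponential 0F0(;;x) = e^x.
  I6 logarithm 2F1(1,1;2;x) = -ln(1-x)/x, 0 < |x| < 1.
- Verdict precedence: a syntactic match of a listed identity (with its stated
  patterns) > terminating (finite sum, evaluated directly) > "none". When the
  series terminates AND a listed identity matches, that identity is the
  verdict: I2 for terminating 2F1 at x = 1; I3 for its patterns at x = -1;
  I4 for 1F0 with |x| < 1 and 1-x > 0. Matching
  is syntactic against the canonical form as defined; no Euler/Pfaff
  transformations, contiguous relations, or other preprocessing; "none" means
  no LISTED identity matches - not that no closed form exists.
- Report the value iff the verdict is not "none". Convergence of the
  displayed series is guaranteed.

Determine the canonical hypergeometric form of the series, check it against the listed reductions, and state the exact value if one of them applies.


At argument 2: a 2F2 with upper {-8, -5}, lower {-1/2, 2}, scaled by C = -1/11. Verdict: terminating (-5 upstairs). 6 nonzero terms in all; added directly. Hence: 263011/495.

Key observation: with t_0 = -1/11, the product of the first k integers (C = -1/11, x = 2) is k!.
Term ratio: r(k) = 2 * (k-8) (k-5) / [(k-1/2) (k+2) (k+1)] - poly over poly, x = 2 from leading terms; C = -1/11 at k = 0.


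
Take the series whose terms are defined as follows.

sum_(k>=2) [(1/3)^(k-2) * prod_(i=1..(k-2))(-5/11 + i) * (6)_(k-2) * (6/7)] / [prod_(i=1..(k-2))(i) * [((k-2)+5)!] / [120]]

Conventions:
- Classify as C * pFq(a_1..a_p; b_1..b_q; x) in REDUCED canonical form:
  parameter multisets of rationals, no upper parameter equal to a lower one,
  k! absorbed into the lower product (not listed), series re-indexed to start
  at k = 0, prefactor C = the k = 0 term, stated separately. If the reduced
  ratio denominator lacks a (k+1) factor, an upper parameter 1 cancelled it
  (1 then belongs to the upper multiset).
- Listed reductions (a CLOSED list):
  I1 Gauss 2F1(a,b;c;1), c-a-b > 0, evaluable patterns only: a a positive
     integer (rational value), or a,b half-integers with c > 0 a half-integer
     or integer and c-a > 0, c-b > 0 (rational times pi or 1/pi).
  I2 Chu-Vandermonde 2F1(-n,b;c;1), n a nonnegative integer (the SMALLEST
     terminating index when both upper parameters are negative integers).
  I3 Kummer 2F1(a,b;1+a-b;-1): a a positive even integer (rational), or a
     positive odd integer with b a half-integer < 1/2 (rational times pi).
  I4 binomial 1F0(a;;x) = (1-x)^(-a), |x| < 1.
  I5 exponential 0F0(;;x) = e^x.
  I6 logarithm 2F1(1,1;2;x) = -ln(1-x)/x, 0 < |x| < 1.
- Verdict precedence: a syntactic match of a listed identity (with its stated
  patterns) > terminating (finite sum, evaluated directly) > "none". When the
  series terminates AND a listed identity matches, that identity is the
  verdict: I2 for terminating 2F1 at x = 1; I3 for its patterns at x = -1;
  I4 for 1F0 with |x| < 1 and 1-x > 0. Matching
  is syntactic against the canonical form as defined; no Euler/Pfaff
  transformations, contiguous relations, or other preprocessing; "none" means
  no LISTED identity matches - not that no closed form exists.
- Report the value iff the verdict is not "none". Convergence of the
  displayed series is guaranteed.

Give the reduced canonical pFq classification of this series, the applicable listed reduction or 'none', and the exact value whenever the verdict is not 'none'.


This is 6/7 * 1F0(6/11; -; 1/3) in reduced canonical form. Verdict: the binomial series (I4) fires (the 1F0 binomial series: exponent -6/11, x = 1/3). Sum: (6/7) * (2/3)^(-6/11).

Structural cue: x = (1/3) and the parameter 6 appears in both the upper and lower lists and cancels.
Consecutive-term ratio: r(k) = (1/3) * (k+6/11) / [(k+1)] ; factor over Q: parameters, x = (1/3), and C = 6/7.


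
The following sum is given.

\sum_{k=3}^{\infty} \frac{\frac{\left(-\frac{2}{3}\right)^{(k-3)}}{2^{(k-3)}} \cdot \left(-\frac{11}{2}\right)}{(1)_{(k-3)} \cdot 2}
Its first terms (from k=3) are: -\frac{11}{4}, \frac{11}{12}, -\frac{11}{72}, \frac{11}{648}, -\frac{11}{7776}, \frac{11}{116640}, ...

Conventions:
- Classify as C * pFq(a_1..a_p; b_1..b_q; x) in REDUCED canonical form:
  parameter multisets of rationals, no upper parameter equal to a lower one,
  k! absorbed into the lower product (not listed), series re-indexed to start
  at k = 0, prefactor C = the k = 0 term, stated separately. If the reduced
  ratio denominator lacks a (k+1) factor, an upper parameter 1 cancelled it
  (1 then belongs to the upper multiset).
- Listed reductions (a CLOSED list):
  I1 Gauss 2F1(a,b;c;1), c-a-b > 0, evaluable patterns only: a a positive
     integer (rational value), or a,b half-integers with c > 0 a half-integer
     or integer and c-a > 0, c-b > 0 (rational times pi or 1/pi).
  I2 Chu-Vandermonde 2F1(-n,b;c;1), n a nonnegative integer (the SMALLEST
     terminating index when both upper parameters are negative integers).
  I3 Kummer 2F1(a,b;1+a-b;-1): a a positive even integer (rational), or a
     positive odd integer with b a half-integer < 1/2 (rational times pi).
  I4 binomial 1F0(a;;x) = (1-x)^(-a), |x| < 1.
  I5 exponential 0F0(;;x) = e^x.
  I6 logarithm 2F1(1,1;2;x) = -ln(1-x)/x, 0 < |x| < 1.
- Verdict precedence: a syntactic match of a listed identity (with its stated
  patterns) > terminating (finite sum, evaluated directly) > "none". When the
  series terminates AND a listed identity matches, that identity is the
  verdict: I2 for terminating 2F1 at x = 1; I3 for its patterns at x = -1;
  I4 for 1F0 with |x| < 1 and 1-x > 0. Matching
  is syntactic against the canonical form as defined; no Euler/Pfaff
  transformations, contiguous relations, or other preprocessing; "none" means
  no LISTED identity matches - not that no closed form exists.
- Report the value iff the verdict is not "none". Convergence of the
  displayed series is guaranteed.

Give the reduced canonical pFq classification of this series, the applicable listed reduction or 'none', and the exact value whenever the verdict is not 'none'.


Structural cue: with t_0 = -\frac{11}{4}, (1)_k (prefactor -11/4) is k! itself.
Step ratio: r(k) = -\frac{1}{3} * 1 / [(k+1)] - poly over poly, x = -\frac{1}{3} from leading terms; C = -\frac{11}{4} at k = 0.

At argument -\frac{1}{3}: a 0F0 with upper {-}, lower {-}, scaled by C = -\frac{11}{4}. Verdict (x = -\frac{1}{3}): the I5 exponential reduction applies (the 0F0 exponential series at x = -\frac{1}{3}). Its exact value is \left(-\frac{11}{4}\right) \cdot e^{-\frac{1}{3}}.


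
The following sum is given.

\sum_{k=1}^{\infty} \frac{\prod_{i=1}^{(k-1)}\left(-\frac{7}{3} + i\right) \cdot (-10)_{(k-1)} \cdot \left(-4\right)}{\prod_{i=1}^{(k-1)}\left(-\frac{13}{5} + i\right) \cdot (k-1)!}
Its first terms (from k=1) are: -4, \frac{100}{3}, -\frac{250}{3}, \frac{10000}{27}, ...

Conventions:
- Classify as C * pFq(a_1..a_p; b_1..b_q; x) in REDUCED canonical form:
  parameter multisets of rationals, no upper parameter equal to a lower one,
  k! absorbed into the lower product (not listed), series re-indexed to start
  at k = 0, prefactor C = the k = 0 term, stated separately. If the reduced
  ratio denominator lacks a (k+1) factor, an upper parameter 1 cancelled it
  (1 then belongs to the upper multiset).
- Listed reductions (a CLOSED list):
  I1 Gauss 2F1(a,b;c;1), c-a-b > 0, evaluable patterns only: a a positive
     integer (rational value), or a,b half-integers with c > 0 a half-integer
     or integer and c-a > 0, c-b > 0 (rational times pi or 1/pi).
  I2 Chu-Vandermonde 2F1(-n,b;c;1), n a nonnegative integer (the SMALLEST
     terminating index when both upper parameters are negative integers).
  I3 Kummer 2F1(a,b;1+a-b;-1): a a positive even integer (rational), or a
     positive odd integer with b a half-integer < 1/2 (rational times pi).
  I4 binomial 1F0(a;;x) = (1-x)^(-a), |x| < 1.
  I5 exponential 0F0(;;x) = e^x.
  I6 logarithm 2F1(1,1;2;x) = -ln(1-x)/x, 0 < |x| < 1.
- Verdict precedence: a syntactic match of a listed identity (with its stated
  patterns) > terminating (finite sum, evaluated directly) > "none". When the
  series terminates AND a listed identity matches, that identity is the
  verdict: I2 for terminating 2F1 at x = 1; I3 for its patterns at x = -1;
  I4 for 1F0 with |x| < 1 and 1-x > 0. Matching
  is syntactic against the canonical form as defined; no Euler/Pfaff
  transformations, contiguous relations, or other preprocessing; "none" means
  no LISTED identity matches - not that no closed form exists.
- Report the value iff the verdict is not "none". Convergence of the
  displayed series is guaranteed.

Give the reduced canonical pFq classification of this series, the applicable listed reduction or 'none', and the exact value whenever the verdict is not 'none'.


The tell: t_0 being -4, the running product (C = -4) telescopes to a rising factorial.
Consecutive-term ratio: r(k) = 1 * (k-10) (k-\frac{4}{3}) / [(k-\frac{8}{5}) (k+1)] - rational in k, leading ratio 1; with t_0 = -4, classification follows.

With C = -4: the canonical form is 2F1(-10, -\frac{4}{3}; -\frac{8}{5}; 1). Verdict (x = 1): the Chu-Vandermonde identity I2 applies (terminating 2F1 at x = 1 with n = 10, b = -4/3, c = -\frac{8}{5}). Value: \frac{624373814051}{18050925006}.


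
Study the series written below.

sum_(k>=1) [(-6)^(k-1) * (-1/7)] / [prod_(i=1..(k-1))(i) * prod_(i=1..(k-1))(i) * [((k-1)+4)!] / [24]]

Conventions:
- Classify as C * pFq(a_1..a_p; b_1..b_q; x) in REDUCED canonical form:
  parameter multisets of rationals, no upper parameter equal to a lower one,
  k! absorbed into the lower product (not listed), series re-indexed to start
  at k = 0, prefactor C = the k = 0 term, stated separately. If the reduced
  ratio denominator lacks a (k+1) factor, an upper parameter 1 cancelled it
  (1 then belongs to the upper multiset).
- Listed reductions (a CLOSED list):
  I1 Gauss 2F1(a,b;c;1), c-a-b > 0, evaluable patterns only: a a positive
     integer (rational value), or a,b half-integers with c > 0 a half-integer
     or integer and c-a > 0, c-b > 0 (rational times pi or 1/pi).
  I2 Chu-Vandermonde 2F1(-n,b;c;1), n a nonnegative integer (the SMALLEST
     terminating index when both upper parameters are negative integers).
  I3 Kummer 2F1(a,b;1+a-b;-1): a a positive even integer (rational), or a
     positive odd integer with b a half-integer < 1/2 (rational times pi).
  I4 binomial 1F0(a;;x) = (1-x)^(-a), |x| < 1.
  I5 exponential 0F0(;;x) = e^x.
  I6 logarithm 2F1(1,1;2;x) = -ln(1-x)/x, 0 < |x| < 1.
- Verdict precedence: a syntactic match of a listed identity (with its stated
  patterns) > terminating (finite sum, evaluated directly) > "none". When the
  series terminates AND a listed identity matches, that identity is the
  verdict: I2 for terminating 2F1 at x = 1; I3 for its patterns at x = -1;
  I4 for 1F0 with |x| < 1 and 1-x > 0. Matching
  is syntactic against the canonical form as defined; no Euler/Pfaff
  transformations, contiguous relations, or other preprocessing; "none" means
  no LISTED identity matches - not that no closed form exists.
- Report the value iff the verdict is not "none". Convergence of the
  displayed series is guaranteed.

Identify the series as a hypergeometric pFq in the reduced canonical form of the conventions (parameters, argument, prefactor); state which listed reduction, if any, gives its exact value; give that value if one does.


The tell: from the first term -1/7: the denominator's factorial ratio (C = -1/7, x = -6) is a lower Pochhammer.
Consecutive-term ratio: r(k) = (-6) * 1 / [(k+1) (k+5) (k+1)] - rational in k. x = (-6); t_0 = -1/7; negate the roots.

Prefactor -1/7, argument -6: 0F2 with upper {-} over lower {1, 5}. Verdict: none. Every listed pattern misses the 0F2 form at -6, upper {-}.


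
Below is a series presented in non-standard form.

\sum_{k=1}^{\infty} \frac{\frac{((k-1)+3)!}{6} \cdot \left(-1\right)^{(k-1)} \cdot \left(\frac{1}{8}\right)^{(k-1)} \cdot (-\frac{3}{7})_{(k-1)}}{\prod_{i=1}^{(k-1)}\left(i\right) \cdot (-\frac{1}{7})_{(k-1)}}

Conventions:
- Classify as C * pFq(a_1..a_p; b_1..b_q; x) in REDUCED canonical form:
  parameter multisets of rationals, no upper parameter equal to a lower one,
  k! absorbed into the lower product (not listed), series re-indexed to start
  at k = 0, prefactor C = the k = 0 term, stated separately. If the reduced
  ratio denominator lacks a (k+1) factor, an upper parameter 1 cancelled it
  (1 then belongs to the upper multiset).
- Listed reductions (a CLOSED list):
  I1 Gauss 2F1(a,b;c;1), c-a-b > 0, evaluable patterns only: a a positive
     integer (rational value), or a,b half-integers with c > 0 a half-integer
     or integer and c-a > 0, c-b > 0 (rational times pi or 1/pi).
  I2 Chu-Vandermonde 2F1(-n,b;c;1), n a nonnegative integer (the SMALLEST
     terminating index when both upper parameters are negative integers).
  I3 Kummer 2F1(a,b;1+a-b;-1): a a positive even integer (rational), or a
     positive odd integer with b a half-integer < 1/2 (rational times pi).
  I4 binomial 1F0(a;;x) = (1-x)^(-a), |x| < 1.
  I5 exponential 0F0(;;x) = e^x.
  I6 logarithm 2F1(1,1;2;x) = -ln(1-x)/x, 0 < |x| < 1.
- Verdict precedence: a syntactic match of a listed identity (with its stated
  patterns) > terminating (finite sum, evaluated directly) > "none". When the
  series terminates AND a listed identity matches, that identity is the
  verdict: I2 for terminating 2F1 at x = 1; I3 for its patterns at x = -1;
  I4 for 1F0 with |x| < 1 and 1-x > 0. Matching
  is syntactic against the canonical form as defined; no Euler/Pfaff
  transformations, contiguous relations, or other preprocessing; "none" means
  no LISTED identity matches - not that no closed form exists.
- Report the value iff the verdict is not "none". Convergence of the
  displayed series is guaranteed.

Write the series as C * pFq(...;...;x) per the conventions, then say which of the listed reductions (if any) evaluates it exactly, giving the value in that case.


This is 1 * 2F1(-\frac{3}{7}, 4; -\frac{1}{7}; -\frac{1}{8}) in reduced canonical form. Verdict: none (x = -\frac{1}{8}): each listed identity misses the multisets {-\frac{3}{7}, 4} ; {-\frac{1}{7}}.

Key step: t_0 being 1, the factorial ratio (prefactor 1) (k+a-1)!/(a-1)! is a rising factorial (a)_k.
Consecutive-term ratio: r(k) = -\frac{1}{8} * (k-\frac{3}{7}) (k+4) / [(k-\frac{1}{7}) (k+1)] ; factor over Q: parameters, x = -\frac{1}{8}, and C = 1.


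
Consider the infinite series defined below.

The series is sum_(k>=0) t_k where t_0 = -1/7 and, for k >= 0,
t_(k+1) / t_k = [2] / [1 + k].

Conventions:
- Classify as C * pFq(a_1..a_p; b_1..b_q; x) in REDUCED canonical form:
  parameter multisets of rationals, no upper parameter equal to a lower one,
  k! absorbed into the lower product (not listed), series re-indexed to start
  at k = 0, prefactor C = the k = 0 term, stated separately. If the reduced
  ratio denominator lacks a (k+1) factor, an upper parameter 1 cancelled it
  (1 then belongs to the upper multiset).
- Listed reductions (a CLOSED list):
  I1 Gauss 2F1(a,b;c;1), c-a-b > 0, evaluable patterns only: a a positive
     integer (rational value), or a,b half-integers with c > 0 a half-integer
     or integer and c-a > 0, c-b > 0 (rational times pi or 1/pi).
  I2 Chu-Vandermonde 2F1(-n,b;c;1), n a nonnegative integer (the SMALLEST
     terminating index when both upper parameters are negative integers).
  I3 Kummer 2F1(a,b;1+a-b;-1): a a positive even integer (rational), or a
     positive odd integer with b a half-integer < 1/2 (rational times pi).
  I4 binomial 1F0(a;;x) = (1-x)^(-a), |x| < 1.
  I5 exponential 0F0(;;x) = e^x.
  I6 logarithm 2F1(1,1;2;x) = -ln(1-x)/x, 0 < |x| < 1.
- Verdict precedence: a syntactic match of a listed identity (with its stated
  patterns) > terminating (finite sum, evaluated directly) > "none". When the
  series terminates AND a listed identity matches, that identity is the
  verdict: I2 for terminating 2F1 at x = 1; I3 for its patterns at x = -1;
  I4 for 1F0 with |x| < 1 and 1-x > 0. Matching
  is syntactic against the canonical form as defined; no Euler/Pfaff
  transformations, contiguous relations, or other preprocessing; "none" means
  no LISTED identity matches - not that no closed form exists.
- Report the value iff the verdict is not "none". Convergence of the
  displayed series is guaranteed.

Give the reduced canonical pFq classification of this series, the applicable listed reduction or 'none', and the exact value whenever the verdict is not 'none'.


Prefactor -1/7, argument 2: 0F0 with upper {-} over lower {-}. Verdict: this is the exponential series (I5) (the 0F0 exponential series at x = 2). Value: (-1/7) * e^(2).

Key step: with t_0 = -1/7, roots of the ratio polynomials (prefactor -1/7) are the negated parameters.
Consecutive-term ratio: r(k) = 2 * 1 / [(k+1)] - rational; roots negated = parameters, x = 2, C = -1/7.


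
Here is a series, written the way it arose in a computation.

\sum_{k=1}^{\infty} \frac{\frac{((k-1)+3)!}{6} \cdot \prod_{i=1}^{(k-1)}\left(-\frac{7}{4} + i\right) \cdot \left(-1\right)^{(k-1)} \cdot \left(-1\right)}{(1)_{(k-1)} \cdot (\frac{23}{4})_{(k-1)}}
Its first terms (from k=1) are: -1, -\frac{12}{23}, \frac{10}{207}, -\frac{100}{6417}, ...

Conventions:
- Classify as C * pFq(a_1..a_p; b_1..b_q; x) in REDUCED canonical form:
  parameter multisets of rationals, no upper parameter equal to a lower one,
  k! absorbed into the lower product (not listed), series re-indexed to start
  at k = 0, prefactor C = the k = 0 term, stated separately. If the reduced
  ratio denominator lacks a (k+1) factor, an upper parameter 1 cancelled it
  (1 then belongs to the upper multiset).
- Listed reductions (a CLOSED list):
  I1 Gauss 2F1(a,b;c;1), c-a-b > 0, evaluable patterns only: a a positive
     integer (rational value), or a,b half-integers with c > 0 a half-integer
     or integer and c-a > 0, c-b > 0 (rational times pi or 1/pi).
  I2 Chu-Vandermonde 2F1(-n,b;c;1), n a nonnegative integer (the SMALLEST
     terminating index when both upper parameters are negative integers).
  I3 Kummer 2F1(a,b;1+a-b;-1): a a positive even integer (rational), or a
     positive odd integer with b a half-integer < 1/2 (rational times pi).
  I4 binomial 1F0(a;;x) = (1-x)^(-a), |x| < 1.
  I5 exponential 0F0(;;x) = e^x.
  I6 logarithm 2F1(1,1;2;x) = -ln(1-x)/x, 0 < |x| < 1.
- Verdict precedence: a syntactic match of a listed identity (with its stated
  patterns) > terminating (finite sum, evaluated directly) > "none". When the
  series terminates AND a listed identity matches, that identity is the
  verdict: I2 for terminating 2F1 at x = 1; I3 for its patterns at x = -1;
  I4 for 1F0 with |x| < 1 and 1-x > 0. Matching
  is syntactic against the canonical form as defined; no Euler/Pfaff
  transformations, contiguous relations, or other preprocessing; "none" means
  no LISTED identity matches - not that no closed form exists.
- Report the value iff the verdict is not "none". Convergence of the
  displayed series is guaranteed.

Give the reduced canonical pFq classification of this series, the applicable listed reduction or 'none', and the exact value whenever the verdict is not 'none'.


This is -1 * 2F1(-\frac{3}{4}, 4; \frac{23}{4}; -1) in reduced canonical form. Verdict: Kummer's theorem (I3) applies (x = -1; c = \frac{23}{4} equals 1+a-b for upper {-\frac{3}{4}, 4}: listed pattern). Exact value: -\frac{95}{64}.

Key step: from the first term -1: (1)_k (C = -1, x = -1) is k! itself.
Term ratio: r(k) = -1 * (k-\frac{3}{4}) (k+4) / [(k+\frac{23}{4}) (k+1)] - rational in k, leading ratio -1; with t_0 = -1, classification follows.


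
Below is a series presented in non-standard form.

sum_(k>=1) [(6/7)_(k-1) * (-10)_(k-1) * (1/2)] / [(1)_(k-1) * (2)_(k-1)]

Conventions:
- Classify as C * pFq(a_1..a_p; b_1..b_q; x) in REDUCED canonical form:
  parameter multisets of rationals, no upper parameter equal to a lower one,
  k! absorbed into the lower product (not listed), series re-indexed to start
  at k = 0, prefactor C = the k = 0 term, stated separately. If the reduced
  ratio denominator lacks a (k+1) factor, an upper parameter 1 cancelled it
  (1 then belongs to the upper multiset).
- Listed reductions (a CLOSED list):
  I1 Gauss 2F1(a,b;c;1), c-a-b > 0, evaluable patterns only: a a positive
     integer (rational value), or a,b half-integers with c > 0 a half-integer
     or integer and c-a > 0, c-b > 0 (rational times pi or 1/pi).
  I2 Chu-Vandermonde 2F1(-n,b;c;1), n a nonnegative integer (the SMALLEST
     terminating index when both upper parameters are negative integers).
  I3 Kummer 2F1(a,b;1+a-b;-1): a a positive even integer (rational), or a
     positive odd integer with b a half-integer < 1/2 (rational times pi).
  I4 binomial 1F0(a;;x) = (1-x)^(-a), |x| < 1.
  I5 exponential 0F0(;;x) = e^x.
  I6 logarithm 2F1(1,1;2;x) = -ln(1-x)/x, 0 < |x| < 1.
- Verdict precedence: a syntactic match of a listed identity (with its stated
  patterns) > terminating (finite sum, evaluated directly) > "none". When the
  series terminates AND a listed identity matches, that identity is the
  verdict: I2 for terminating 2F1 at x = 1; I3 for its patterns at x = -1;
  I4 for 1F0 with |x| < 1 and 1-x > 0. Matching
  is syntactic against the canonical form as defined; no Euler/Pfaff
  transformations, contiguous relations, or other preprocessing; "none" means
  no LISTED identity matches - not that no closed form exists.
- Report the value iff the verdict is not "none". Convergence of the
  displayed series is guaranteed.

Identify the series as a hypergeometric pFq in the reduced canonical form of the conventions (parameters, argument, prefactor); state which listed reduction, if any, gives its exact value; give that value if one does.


Canonical form: C = 1/2 times 2F1 with upper {-10, 6/7}, lower {2}, x = 1. Verdict: this is Vandermonde's identity (I2) (terminating 2F1 at x = 1 with n = 10, b = 6/7, c = 2). Sum: 134576240/1977326743.

First insight: with t_0 = 1/2, (1)_k (C = 1/2, x = 1) is k! itself.
Consecutive-term ratio: r(k) = 1 * (k-10) (k+6/7) / [(k+2) (k+1)] ; factor over Q: parameters, x = 1, and C = 1/2.


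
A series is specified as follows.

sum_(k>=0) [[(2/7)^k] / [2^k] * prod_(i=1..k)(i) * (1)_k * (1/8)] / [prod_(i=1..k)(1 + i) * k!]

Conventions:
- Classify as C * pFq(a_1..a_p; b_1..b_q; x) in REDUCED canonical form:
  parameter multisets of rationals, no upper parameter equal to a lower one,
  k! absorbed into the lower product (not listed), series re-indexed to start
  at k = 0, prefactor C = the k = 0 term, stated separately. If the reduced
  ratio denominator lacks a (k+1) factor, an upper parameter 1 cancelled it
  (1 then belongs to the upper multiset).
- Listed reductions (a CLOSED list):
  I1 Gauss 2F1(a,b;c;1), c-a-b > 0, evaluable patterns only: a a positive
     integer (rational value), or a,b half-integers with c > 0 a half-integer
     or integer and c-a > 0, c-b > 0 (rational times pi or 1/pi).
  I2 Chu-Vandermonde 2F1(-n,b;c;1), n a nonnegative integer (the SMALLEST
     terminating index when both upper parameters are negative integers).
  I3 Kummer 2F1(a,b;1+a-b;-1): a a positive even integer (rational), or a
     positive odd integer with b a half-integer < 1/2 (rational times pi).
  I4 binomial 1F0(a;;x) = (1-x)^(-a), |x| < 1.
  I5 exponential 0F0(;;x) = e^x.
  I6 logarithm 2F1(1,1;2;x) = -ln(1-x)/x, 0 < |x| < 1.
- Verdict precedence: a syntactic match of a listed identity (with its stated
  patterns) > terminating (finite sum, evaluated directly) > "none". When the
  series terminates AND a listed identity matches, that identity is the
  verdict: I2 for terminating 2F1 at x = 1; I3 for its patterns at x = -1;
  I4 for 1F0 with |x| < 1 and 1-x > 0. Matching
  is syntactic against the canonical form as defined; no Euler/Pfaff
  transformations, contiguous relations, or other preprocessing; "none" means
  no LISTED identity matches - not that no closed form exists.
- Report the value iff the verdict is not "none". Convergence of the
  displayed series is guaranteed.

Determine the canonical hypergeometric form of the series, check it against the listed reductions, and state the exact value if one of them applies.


Key observation: t_0 being 1/8, the two k-th powers (C = 1/8, x = 1/7) combine into one argument.
Adjacent-term ratio: r(k) = (1/7) * (k+1) (k+1) / [(k+2) (k+1)] - rational in k, leading ratio (1/7); with t_0 = 1/8, classification follows.

Reduced: x = 1/7, 2F1, upper = {1, 1}, lower = {2}, C = 1/8. Verdict: this is logarithm (I6) (the logarithm: parameters (1,1;2), x = 1/7). Hence: (-7/8) * ln(6/7).
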